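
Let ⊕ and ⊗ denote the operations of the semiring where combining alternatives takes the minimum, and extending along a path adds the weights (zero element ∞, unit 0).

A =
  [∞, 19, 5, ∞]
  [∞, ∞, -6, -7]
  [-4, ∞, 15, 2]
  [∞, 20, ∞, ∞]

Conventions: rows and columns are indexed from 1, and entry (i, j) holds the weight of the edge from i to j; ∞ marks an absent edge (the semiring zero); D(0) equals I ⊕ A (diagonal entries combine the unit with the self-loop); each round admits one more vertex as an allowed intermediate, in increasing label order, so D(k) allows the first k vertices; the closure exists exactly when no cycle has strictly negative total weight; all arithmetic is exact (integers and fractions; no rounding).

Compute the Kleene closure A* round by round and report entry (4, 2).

D(0):
  [0, 19, 5, ∞]
  [∞, 0, -6, -7]
  [-4, ∞, 0, 2]
  [∞, 20, ∞, 0]
D(1):
  [0, 19, 5, ∞]
  [∞, 0, -6, -7]
  [-4, 15, 0, 2]
  [∞, 20, ∞, 0]
D(2):
  [0, 19, 5, 12]
  [∞, 0, -6, -7]
  [-4, 15, 0, 2]
  [∞, 20, 14, 0]
D(3):
  [0, 19, 5, 7]
  [-10, 0, -6, -7]
  [-4, 15, 0, 2]
  [10, 20, 14, 0]
D(4):
  [0, 19, 5, 7]
  [-10, 0, -6, -7]
  [-4, 15, 0, 2]
  [10, 20, 14, 0]
Answer: A*[4][2] = 20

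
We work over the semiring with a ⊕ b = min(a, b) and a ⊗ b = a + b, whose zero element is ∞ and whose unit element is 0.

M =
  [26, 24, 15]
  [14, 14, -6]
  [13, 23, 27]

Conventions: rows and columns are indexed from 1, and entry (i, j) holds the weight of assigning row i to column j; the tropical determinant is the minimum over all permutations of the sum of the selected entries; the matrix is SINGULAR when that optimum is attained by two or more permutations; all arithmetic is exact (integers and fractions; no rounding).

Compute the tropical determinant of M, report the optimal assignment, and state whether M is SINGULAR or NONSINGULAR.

σ = (1, 2, 3): 26 + 14 + 27 = 67
σ = (1, 3, 2): 26 + (-6) + 23 = 43
σ = (2, 1, 3): 24 + 14 + 27 = 65
σ = (2, 3, 1): 24 + (-6) + 13 = 31
σ = (3, 1, 2): 15 + 14 + 23 = 52
σ = (3, 2, 1): 15 + 14 + 13 = 42
Optimal value attained by: σ = (2, 3, 1).
Answer: det⊕(M) = 31; verdict: NONSINGULAR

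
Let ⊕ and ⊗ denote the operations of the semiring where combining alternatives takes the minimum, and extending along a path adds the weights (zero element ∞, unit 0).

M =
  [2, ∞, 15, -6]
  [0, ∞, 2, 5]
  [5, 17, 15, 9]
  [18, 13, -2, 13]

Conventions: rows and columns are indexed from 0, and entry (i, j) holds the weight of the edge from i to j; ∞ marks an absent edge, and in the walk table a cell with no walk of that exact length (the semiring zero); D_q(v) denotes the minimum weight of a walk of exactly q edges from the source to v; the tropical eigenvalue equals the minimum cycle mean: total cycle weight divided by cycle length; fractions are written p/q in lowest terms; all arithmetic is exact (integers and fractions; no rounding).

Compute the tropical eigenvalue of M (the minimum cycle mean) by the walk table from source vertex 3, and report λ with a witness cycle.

q=0: [∞, ∞, ∞, 0]
q=1: [18, 13, -2, 13]
q=2: [3, 15, 11, 7]
q=3: [5, 20, 5, -3]
q=4: [7, 10, -5, -1]
Optimal cycle mean attained by: cycle 0->3->2->0, total (-6) + (-2) + 5, length 3.
Answer: λ = -1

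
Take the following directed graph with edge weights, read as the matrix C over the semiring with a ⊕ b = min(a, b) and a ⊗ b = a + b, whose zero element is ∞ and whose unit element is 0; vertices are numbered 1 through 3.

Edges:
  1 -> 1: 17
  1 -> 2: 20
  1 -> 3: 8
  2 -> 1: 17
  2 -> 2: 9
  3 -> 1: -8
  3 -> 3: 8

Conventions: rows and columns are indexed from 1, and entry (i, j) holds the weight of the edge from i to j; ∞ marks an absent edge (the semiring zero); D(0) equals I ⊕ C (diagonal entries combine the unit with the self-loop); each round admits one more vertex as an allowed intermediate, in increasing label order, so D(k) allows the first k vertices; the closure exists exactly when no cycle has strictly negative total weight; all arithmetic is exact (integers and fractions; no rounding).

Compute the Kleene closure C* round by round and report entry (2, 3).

D(0):
  [0, 20, 8]
  [17, 0, ∞]
  [-8, ∞, 0]
D(1):
  [0, 20, 8]
  [17, 0, 25]
  [-8, 12, 0]
D(2):
  [0, 20, 8]
  [17, 0, 25]
  [-8, 12, 0]
D(3):
  [0, 20, 8]
  [17, 0, 25]
  [-8, 12, 0]
Answer: C*[2][3] = 25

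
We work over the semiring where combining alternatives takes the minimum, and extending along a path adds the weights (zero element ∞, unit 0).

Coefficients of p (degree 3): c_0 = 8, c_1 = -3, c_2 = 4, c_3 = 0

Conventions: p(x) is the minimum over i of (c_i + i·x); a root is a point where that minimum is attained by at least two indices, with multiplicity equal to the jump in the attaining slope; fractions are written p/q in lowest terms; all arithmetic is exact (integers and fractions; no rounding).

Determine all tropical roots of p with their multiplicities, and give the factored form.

hull edge (i=0, c=8) to (i=1, c=-3): slope -11, span 1
hull edge (i=1, c=-3) to (i=3, c=0): slope 3/2, span 2
Factored form: p(x) = 0 ⊗ (x ⊕ (-3/2)) ⊗ (x ⊕ (-3/2)) ⊗ (x ⊕ 11)
Answer: roots = -3/2 (mult 2), 11 (mult 1)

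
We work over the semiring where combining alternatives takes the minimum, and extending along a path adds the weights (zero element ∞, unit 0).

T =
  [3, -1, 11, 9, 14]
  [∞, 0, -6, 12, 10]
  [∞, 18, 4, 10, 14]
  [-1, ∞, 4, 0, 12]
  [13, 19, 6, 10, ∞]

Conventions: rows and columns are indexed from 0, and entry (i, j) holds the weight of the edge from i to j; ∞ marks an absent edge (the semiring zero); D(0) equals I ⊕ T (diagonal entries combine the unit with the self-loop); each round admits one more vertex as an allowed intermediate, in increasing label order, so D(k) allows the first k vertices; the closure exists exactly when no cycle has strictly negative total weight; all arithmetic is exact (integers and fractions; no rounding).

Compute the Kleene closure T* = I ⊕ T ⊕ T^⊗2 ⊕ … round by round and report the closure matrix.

D(0):
  [0, -1, 11, 9, 14]
  [∞, 0, -6, 12, 10]
  [∞, 18, 0, 10, 14]
  [-1, ∞, 4, 0, 12]
  [13, 19, 6, 10, 0]
D(1):
  [0, -1, 11, 9, 14]
  [∞, 0, -6, 12, 10]
  [∞, 18, 0, 10, 14]
  [-1, -2, 4, 0, 12]
  [13, 12, 6, 10, 0]
D(2):
  [0, -1, -7, 9, 9]
  [∞, 0, -6, 12, 10]
  [∞, 18, 0, 10, 14]
  [-1, -2, -8, 0, 8]
  [13, 12, 6, 10, 0]
D(3):
  [0, -1, -7, 3, 7]
  [∞, 0, -6, 4, 8]
  [∞, 18, 0, 10, 14]
  [-1, -2, -8, 0, 6]
  [13, 12, 6, 10, 0]
D(4):
  [0, -1, -7, 3, 7]
  [3, 0, -6, 4, 8]
  [9, 8, 0, 10, 14]
  [-1, -2, -8, 0, 6]
  [9, 8, 2, 10, 0]
D(5):
  [0, -1, -7, 3, 7]
  [3, 0, -6, 4, 8]
  [9, 8, 0, 10, 14]
  [-1, -2, -8, 0, 6]
  [9, 8, 2, 10, 0]
Answer: T* = [[0, -1, -7, 3, 7], [3, 0, -6, 4, 8], [9, 8, 0, 10, 14], [-1, -2, -8, 0, 6], [9, 8, 2, 10, 0]]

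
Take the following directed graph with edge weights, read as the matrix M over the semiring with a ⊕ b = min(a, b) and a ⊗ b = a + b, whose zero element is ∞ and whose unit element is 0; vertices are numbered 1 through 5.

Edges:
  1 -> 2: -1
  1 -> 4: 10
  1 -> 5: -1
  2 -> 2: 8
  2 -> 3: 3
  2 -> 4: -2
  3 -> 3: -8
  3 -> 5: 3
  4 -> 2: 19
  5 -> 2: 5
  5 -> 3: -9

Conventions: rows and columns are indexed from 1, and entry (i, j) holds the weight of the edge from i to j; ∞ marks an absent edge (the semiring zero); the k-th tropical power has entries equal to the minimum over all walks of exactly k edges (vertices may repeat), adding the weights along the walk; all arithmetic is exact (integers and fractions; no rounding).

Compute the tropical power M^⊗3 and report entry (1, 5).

M^⊗2:
  [∞, 4, -10, -3, ∞]
  [∞, 16, -5, 6, 6]
  [∞, 8, -16, ∞, -5]
  [∞, 27, 22, 17, ∞]
  [∞, 13, -17, 3, -6]
M^⊗3:
  [∞, 12, -18, 2, -7]
  [∞, 11, -13, 14, -2]
  [∞, 0, -24, 6, -13]
  [∞, 35, 14, 25, 25]
  [∞, -1, -25, 11, -14]
Key observation: the optimum is the walk 1->5->3->5, with weight (-1) + (-9) + 3 = -7.
Optimal value attained by: walk 1->5->3->5.
Answer: (M^⊗3)[1][5] = -7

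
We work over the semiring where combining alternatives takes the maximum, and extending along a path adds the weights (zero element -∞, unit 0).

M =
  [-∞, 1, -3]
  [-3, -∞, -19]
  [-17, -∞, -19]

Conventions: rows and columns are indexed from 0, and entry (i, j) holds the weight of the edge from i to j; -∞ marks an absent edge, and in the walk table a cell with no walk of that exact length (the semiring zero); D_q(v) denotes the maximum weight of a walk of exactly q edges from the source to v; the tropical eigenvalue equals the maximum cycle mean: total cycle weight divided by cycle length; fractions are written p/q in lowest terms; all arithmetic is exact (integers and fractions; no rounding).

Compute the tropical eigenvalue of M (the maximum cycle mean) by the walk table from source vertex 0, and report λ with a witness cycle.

q=0: [0, -∞, -∞]
q=1: [-∞, 1, -3]
q=2: [-2, -∞, -18]
q=3: [-35, -1, -5]
Optimal cycle mean attained by: cycle 0->1->0, total 1 + (-3), length 2.
Answer: λ = -1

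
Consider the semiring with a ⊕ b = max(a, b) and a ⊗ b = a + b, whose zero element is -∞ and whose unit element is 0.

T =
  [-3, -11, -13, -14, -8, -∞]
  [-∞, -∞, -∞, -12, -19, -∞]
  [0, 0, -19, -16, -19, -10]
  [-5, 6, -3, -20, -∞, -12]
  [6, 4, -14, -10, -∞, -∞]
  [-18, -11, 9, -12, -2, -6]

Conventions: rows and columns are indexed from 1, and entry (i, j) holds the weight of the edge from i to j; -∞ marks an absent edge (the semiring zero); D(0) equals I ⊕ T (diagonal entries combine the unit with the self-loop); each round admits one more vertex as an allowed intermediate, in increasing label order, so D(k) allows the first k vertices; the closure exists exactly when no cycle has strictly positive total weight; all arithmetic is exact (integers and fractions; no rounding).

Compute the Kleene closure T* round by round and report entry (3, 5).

D(0):
  [0, -11, -13, -14, -8, -∞]
  [-∞, 0, -∞, -12, -19, -∞]
  [0, 0, 0, -16, -19, -10]
  [-5, 6, -3, 0, -∞, -12]
  [6, 4, -14, -10, 0, -∞]
  [-18, -11, 9, -12, -2, 0]
D(1):
  [0, -11, -13, -14, -8, -∞]
  [-∞, 0, -∞, -12, -19, -∞]
  [0, 0, 0, -14, -8, -10]
  [-5, 6, -3, 0, -13, -12]
  [6, 4, -7, -8, 0, -∞]
  [-18, -11, 9, -12, -2, 0]
D(2):
  [0, -11, -13, -14, -8, -∞]
  [-∞, 0, -∞, -12, -19, -∞]
  [0, 0, 0, -12, -8, -10]
  [-5, 6, -3, 0, -13, -12]
  [6, 4, -7, -8, 0, -∞]
  [-18, -11, 9, -12, -2, 0]
D(3):
  [0, -11, -13, -14, -8, -23]
  [-∞, 0, -∞, -12, -19, -∞]
  [0, 0, 0, -12, -8, -10]
  [-3, 6, -3, 0, -11, -12]
  [6, 4, -7, -8, 0, -17]
  [9, 9, 9, -3, 1, 0]
D(4):
  [0, -8, -13, -14, -8, -23]
  [-15, 0, -15, -12, -19, -24]
  [0, 0, 0, -12, -8, -10]
  [-3, 6, -3, 0, -11, -12]
  [6, 4, -7, -8, 0, -17]
  [9, 9, 9, -3, 1, 0]
D(5):
  [0, -4, -13, -14, -8, -23]
  [-13, 0, -15, -12, -19, -24]
  [0, 0, 0, -12, -8, -10]
  [-3, 6, -3, 0, -11, -12]
  [6, 4, -7, -8, 0, -17]
  [9, 9, 9, -3, 1, 0]
D(6):
  [0, -4, -13, -14, -8, -23]
  [-13, 0, -15, -12, -19, -24]
  [0, 0, 0, -12, -8, -10]
  [-3, 6, -3, 0, -11, -12]
  [6, 4, -7, -8, 0, -17]
  [9, 9, 9, -3, 1, 0]
Answer: T*[3][5] = -8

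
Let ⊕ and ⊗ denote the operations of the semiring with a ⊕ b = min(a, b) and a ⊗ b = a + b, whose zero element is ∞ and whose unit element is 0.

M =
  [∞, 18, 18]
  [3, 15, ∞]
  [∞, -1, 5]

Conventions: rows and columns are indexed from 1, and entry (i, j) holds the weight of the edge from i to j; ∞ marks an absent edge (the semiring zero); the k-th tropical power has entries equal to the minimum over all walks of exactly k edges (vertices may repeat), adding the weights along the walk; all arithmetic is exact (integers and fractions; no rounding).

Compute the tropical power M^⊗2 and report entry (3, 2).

M^⊗2:
  [21, 17, 23]
  [18, 21, 21]
  [2, 4, 10]
Key observation: the optimum is the walk 3->3->2, with weight 5 + (-1) = 4.
Optimal value attained by: walk 3->3->2.
Answer: (M^⊗2)[3][2] = 4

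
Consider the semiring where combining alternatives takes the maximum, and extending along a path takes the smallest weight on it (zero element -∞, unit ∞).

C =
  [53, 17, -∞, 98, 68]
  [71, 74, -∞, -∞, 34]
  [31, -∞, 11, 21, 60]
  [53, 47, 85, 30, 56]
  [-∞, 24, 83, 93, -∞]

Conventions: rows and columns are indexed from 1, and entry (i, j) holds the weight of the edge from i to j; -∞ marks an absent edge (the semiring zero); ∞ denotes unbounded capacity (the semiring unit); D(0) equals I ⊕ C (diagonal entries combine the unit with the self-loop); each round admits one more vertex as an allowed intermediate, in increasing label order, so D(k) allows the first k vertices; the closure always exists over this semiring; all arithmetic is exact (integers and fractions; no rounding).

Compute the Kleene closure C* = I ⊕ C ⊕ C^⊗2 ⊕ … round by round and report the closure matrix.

D(0):
  [∞, 17, -∞, 98, 68]
  [71, ∞, -∞, -∞, 34]
  [31, -∞, ∞, 21, 60]
  [53, 47, 85, ∞, 56]
  [-∞, 24, 83, 93, ∞]
D(1):
  [∞, 17, -∞, 98, 68]
  [71, ∞, -∞, 71, 68]
  [31, 17, ∞, 31, 60]
  [53, 47, 85, ∞, 56]
  [-∞, 24, 83, 93, ∞]
D(2):
  [∞, 17, -∞, 98, 68]
  [71, ∞, -∞, 71, 68]
  [31, 17, ∞, 31, 60]
  [53, 47, 85, ∞, 56]
  [24, 24, 83, 93, ∞]
D(3):
  [∞, 17, -∞, 98, 68]
  [71, ∞, -∞, 71, 68]
  [31, 17, ∞, 31, 60]
  [53, 47, 85, ∞, 60]
  [31, 24, 83, 93, ∞]
D(4):
  [∞, 47, 85, 98, 68]
  [71, ∞, 71, 71, 68]
  [31, 31, ∞, 31, 60]
  [53, 47, 85, ∞, 60]
  [53, 47, 85, 93, ∞]
D(5):
  [∞, 47, 85, 98, 68]
  [71, ∞, 71, 71, 68]
  [53, 47, ∞, 60, 60]
  [53, 47, 85, ∞, 60]
  [53, 47, 85, 93, ∞]
Answer: C* = [[∞, 47, 85, 98, 68], [71, ∞, 71, 71, 68], [53, 47, ∞, 60, 60], [53, 47, 85, ∞, 60], [53, 47, 85, 93, ∞]]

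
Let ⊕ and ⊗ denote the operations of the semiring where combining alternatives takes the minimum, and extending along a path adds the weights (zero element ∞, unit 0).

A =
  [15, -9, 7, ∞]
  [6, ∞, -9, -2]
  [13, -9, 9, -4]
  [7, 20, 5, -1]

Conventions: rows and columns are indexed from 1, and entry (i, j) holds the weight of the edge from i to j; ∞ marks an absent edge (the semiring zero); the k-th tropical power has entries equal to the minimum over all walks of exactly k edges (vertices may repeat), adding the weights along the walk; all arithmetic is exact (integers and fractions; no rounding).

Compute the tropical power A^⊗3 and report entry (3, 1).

A^⊗2:
  [-3, -2, -18, -11]
  [4, -18, 0, -13]
  [-3, 0, -18, -11]
  [6, -4, 4, -2]
A^⊗3:
  [-5, -27, -11, -22]
  [-12, -9, -27, -20]
  [-5, -27, -9, -22]
  [2, -5, -13, -6]
Key observation: the optimum is the walk 3->2->3->1, with weight (-9) + (-9) + 13 = -5.
Optimal value attained by: walk 3->2->3->1.
Answer: (A^⊗3)[3][1] = -5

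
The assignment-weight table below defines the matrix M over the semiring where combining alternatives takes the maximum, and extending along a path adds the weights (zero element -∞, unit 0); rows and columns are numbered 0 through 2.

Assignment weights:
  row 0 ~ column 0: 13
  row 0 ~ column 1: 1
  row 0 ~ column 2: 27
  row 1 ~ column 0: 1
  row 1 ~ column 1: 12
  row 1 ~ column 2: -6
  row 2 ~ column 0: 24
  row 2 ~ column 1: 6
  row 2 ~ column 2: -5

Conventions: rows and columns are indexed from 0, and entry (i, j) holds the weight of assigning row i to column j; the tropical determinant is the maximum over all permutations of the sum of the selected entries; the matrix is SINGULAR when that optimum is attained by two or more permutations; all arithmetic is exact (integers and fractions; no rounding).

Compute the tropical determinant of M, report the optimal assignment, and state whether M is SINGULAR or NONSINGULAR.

σ = (0, 1, 2): 13 + 12 + (-5) = 20
σ = (0, 2, 1): 13 + (-6) + 6 = 13
σ = (1, 0, 2): 1 + 1 + (-5) = -3
σ = (1, 2, 0): 1 + (-6) + 24 = 19
σ = (2, 0, 1): 27 + 1 + 6 = 34
σ = (2, 1, 0): 27 + 12 + 24 = 63
Optimal value attained by: σ = (2, 1, 0).
Answer: det⊕(M) = 63; verdict: NONSINGULAR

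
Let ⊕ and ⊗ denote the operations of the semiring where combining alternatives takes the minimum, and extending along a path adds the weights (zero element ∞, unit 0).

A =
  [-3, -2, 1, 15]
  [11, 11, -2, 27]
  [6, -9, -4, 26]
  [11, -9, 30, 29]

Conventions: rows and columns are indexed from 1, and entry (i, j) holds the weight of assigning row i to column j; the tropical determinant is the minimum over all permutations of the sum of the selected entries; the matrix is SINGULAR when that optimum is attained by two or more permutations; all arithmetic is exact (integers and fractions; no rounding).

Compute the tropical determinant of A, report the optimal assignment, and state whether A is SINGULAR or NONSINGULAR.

σ = (1, 2, 3, 4): (-3) + 11 + (-4) + 29 = 33
σ = (1, 2, 4, 3): (-3) + 11 + 26 + 30 = 64
σ = (1, 3, 2, 4): (-3) + (-2) + (-9) + 29 = 15
σ = (1, 3, 4, 2): (-3) + (-2) + 26 + (-9) = 12
σ = (1, 4, 2, 3): (-3) + 27 + (-9) + 30 = 45
σ = (1, 4, 3, 2): (-3) + 27 + (-4) + (-9) = 11
σ = (2, 1, 3, 4): (-2) + 11 + (-4) + 29 = 34
σ = (2, 1, 4, 3): (-2) + 11 + 26 + 30 = 65
σ = (2, 3, 1, 4): (-2) + (-2) + 6 + 29 = 31
σ = (2, 3, 4, 1): (-2) + (-2) + 26 + 11 = 33
σ = (2, 4, 1, 3): (-2) + 27 + 6 + 30 = 61
σ = (2, 4, 3, 1): (-2) + 27 + (-4) + 11 = 32
σ = (3, 1, 2, 4): 1 + 11 + (-9) + 29 = 32
σ = (3, 1, 4, 2): 1 + 11 + 26 + (-9) = 29
σ = (3, 2, 1, 4): 1 + 11 + 6 + 29 = 47
σ = (3, 2, 4, 1): 1 + 11 + 26 + 11 = 49
σ = (3, 4, 1, 2): 1 + 27 + 6 + (-9) = 25
σ = (3, 4, 2, 1): 1 + 27 + (-9) + 11 = 30
σ = (4, 1, 2, 3): 15 + 11 + (-9) + 30 = 47
σ = (4, 1, 3, 2): 15 + 11 + (-4) + (-9) = 13
σ = (4, 2, 1, 3): 15 + 11 + 6 + 30 = 62
σ = (4, 2, 3, 1): 15 + 11 + (-4) + 11 = 33
σ = (4, 3, 1, 2): 15 + (-2) + 6 + (-9) = 10
σ = (4, 3, 2, 1): 15 + (-2) + (-9) + 11 = 15
Optimal value attained by: σ = (4, 3, 1, 2).
Answer: det⊕(A) = 10; verdict: NONSINGULAR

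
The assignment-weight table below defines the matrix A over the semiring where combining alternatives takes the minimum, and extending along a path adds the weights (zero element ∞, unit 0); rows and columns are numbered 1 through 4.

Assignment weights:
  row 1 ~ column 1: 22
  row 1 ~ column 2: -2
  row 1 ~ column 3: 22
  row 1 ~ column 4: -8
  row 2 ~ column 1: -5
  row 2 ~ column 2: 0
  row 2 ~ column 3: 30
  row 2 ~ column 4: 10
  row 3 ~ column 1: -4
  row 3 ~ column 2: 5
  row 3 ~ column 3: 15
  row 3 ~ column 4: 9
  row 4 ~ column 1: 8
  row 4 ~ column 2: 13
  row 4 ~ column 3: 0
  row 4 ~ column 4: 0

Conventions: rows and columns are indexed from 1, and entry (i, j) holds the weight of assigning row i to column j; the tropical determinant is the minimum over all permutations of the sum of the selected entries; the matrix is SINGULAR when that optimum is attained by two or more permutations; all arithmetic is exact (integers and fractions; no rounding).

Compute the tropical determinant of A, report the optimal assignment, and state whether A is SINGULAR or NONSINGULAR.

σ = (1, 2, 3, 4): 22 + 0 + 15 + 0 = 37
σ = (1, 2, 4, 3): 22 + 0 + 9 + 0 = 31
σ = (1, 3, 2, 4): 22 + 30 + 5 + 0 = 57
σ = (1, 3, 4, 2): 22 + 30 + 9 + 13 = 74
σ = (1, 4, 2, 3): 22 + 10 + 5 + 0 = 37
σ = (1, 4, 3, 2): 22 + 10 + 15 + 13 = 60
σ = (2, 1, 3, 4): (-2) + (-5) + 15 + 0 = 8
σ = (2, 1, 4, 3): (-2) + (-5) + 9 + 0 = 2
σ = (2, 3, 1, 4): (-2) + 30 + (-4) + 0 = 24
σ = (2, 3, 4, 1): (-2) + 30 + 9 + 8 = 45
σ = (2, 4, 1, 3): (-2) + 10 + (-4) + 0 = 4
σ = (2, 4, 3, 1): (-2) + 10 + 15 + 8 = 31
σ = (3, 1, 2, 4): 22 + (-5) + 5 + 0 = 22
σ = (3, 1, 4, 2): 22 + (-5) + 9 + 13 = 39
σ = (3, 2, 1, 4): 22 + 0 + (-4) + 0 = 18
σ = (3, 2, 4, 1): 22 + 0 + 9 + 8 = 39
σ = (3, 4, 1, 2): 22 + 10 + (-4) + 13 = 41
σ = (3, 4, 2, 1): 22 + 10 + 5 + 8 = 45
σ = (4, 1, 2, 3): (-8) + (-5) + 5 + 0 = -8
σ = (4, 1, 3, 2): (-8) + (-5) + 15 + 13 = 15
σ = (4, 2, 1, 3): (-8) + 0 + (-4) + 0 = -12
σ = (4, 2, 3, 1): (-8) + 0 + 15 + 8 = 15
σ = (4, 3, 1, 2): (-8) + 30 + (-4) + 13 = 31
σ = (4, 3, 2, 1): (-8) + 30 + 5 + 8 = 35
Optimal value attained by: σ = (4, 2, 1, 3).
Answer: det⊕(A) = -12; verdict: NONSINGULAR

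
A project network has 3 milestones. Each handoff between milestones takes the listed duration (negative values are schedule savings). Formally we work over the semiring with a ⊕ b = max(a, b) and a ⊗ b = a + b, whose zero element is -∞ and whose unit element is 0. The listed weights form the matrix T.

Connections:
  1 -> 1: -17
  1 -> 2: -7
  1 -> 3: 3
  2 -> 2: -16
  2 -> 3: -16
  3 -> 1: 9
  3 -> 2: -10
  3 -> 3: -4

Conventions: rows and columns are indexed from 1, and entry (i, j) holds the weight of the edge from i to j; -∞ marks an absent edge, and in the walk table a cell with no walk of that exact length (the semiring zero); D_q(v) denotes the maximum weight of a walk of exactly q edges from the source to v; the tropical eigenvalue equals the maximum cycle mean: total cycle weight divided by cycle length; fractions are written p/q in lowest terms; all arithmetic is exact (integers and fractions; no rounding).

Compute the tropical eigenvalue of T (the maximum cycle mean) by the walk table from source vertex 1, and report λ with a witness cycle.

q=0: [0, -∞, -∞]
q=1: [-17, -7, 3]
q=2: [12, -7, -1]
q=3: [8, 5, 15]
Optimal cycle mean attained by: cycle 1->3->1, total 3 + 9, length 2.
Answer: λ = 6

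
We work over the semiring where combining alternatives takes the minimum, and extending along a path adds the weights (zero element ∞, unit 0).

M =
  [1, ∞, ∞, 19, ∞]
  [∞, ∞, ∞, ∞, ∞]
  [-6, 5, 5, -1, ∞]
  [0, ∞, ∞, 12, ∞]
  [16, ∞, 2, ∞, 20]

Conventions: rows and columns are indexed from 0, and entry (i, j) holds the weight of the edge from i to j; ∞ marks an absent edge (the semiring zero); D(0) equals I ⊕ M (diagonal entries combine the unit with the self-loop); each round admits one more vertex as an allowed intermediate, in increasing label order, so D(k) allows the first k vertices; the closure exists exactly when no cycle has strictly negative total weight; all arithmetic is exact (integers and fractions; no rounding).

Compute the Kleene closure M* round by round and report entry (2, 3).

D(0):
  [0, ∞, ∞, 19, ∞]
  [∞, 0, ∞, ∞, ∞]
  [-6, 5, 0, -1, ∞]
  [0, ∞, ∞, 0, ∞]
  [16, ∞, 2, ∞, 0]
D(1):
  [0, ∞, ∞, 19, ∞]
  [∞, 0, ∞, ∞, ∞]
  [-6, 5, 0, -1, ∞]
  [0, ∞, ∞, 0, ∞]
  [16, ∞, 2, 35, 0]
D(2):
  [0, ∞, ∞, 19, ∞]
  [∞, 0, ∞, ∞, ∞]
  [-6, 5, 0, -1, ∞]
  [0, ∞, ∞, 0, ∞]
  [16, ∞, 2, 35, 0]
D(3):
  [0, ∞, ∞, 19, ∞]
  [∞, 0, ∞, ∞, ∞]
  [-6, 5, 0, -1, ∞]
  [0, ∞, ∞, 0, ∞]
  [-4, 7, 2, 1, 0]
D(4):
  [0, ∞, ∞, 19, ∞]
  [∞, 0, ∞, ∞, ∞]
  [-6, 5, 0, -1, ∞]
  [0, ∞, ∞, 0, ∞]
  [-4, 7, 2, 1, 0]
D(5):
  [0, ∞, ∞, 19, ∞]
  [∞, 0, ∞, ∞, ∞]
  [-6, 5, 0, -1, ∞]
  [0, ∞, ∞, 0, ∞]
  [-4, 7, 2, 1, 0]
Answer: M*[2][3] = -1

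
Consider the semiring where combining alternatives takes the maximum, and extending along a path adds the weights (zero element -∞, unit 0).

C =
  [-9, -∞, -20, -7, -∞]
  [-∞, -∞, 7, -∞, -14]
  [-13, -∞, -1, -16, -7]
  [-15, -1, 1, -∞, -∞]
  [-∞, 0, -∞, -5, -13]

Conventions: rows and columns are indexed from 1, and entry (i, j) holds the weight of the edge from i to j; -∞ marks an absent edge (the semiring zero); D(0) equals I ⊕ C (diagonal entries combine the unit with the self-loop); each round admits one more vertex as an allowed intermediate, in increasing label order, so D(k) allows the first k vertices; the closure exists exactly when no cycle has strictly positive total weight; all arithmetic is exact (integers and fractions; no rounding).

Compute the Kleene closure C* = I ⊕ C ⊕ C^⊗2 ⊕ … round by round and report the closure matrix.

D(0):
  [0, -∞, -20, -7, -∞]
  [-∞, 0, 7, -∞, -14]
  [-13, -∞, 0, -16, -7]
  [-15, -1, 1, 0, -∞]
  [-∞, 0, -∞, -5, 0]
D(1):
  [0, -∞, -20, -7, -∞]
  [-∞, 0, 7, -∞, -14]
  [-13, -∞, 0, -16, -7]
  [-15, -1, 1, 0, -∞]
  [-∞, 0, -∞, -5, 0]
D(2):
  [0, -∞, -20, -7, -∞]
  [-∞, 0, 7, -∞, -14]
  [-13, -∞, 0, -16, -7]
  [-15, -1, 6, 0, -15]
  [-∞, 0, 7, -5, 0]
D(3):
  [0, -∞, -20, -7, -27]
  [-6, 0, 7, -9, 0]
  [-13, -∞, 0, -16, -7]
  [-7, -1, 6, 0, -1]
  [-6, 0, 7, -5, 0]
D(4):
  [0, -8, -1, -7, -8]
  [-6, 0, 7, -9, 0]
  [-13, -17, 0, -16, -7]
  [-7, -1, 6, 0, -1]
  [-6, 0, 7, -5, 0]
D(5):
  [0, -8, -1, -7, -8]
  [-6, 0, 7, -5, 0]
  [-13, -7, 0, -12, -7]
  [-7, -1, 6, 0, -1]
  [-6, 0, 7, -5, 0]
Answer: C* = [[0, -8, -1, -7, -8], [-6, 0, 7, -5, 0], [-13, -7, 0, -12, -7], [-7, -1, 6, 0, -1], [-6, 0, 7, -5, 0]]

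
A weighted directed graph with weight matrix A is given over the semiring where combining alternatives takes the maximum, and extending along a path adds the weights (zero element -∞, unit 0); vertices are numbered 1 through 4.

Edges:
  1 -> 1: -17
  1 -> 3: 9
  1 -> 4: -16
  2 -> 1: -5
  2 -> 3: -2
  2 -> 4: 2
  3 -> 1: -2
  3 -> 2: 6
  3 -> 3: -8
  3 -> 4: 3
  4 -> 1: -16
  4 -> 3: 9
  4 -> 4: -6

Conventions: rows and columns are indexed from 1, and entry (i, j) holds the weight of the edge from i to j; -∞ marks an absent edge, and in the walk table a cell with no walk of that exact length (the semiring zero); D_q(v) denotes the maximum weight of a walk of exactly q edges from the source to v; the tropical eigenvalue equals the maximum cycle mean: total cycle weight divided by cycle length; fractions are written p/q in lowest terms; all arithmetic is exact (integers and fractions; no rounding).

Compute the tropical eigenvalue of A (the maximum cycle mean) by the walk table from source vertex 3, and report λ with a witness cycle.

q=0: [-∞, -∞, 0, -∞]
q=1: [-2, 6, -8, 3]
q=2: [1, -2, 12, 8]
q=3: [10, 18, 17, 15]
q=4: [15, 23, 24, 20]
Optimal cycle mean attained by: cycle 3->4->3, total 3 + 9, length 2.
Answer: λ = 6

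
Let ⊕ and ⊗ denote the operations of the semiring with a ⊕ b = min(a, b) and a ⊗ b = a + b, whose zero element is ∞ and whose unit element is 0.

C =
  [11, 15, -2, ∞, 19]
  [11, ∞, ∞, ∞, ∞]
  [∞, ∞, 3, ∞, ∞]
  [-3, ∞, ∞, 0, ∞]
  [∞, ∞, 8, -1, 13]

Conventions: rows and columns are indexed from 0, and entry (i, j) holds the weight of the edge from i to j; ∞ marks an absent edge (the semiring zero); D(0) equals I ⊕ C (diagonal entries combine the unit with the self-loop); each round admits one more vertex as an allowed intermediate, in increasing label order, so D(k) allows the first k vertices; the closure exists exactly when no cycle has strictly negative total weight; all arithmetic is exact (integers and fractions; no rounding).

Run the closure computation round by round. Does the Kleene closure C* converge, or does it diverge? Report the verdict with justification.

D(0):
  [0, 15, -2, ∞, 19]
  [11, 0, ∞, ∞, ∞]
  [∞, ∞, 0, ∞, ∞]
  [-3, ∞, ∞, 0, ∞]
  [∞, ∞, 8, -1, 0]
D(1):
  [0, 15, -2, ∞, 19]
  [11, 0, 9, ∞, 30]
  [∞, ∞, 0, ∞, ∞]
  [-3, 12, -5, 0, 16]
  [∞, ∞, 8, -1, 0]
D(2):
  [0, 15, -2, ∞, 19]
  [11, 0, 9, ∞, 30]
  [∞, ∞, 0, ∞, ∞]
  [-3, 12, -5, 0, 16]
  [∞, ∞, 8, -1, 0]
D(3):
  [0, 15, -2, ∞, 19]
  [11, 0, 9, ∞, 30]
  [∞, ∞, 0, ∞, ∞]
  [-3, 12, -5, 0, 16]
  [∞, ∞, 8, -1, 0]
D(4):
  [0, 15, -2, ∞, 19]
  [11, 0, 9, ∞, 30]
  [∞, ∞, 0, ∞, ∞]
  [-3, 12, -5, 0, 16]
  [-4, 11, -6, -1, 0]
D(5):
  [0, 15, -2, 18, 19]
  [11, 0, 9, 29, 30]
  [∞, ∞, 0, ∞, ∞]
  [-3, 12, -5, 0, 16]
  [-4, 11, -6, -1, 0]
Key observation: every diagonal entry stays at the unit through all rounds, so no improving cycle exists.
Answer: CONVERGES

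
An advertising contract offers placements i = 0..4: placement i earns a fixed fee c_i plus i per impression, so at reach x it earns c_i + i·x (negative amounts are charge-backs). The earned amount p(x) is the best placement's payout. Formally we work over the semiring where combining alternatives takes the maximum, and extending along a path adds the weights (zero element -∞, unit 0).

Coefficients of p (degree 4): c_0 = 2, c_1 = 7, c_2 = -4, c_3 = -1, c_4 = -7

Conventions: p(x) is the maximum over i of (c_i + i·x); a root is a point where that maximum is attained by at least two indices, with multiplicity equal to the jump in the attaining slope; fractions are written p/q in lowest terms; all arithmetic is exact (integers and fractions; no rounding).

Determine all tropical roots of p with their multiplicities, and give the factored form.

hull edge (i=0, c=2) to (i=1, c=7): slope 5, span 1
hull edge (i=1, c=7) to (i=3, c=-1): slope -4, span 2
hull edge (i=3, c=-1) to (i=4, c=-7): slope -6, span 1
Factored form: p(x) = -7 ⊗ (x ⊕ (-5)) ⊗ (x ⊕ 4) ⊗ (x ⊕ 4) ⊗ (x ⊕ 6)
Answer: roots = -5 (mult 1), 4 (mult 2), 6 (mult 1)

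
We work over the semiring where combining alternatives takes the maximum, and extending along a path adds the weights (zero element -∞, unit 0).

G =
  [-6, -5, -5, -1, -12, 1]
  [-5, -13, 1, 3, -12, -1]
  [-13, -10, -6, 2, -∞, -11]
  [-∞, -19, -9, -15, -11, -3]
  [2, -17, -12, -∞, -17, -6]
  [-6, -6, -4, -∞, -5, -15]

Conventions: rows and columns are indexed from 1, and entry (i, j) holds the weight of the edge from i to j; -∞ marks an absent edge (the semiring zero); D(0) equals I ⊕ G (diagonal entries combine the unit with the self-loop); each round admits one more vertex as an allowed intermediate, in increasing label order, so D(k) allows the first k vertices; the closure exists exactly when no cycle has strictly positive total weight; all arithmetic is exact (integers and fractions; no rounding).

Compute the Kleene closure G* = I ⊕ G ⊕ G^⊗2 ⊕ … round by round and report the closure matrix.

D(0):
  [0, -5, -5, -1, -12, 1]
  [-5, 0, 1, 3, -12, -1]
  [-13, -10, 0, 2, -∞, -11]
  [-∞, -19, -9, 0, -11, -3]
  [2, -17, -12, -∞, 0, -6]
  [-6, -6, -4, -∞, -5, 0]
D(1):
  [0, -5, -5, -1, -12, 1]
  [-5, 0, 1, 3, -12, -1]
  [-13, -10, 0, 2, -25, -11]
  [-∞, -19, -9, 0, -11, -3]
  [2, -3, -3, 1, 0, 3]
  [-6, -6, -4, -7, -5, 0]
D(2):
  [0, -5, -4, -1, -12, 1]
  [-5, 0, 1, 3, -12, -1]
  [-13, -10, 0, 2, -22, -11]
  [-24, -19, -9, 0, -11, -3]
  [2, -3, -2, 1, 0, 3]
  [-6, -6, -4, -3, -5, 0]
D(3):
  [0, -5, -4, -1, -12, 1]
  [-5, 0, 1, 3, -12, -1]
  [-13, -10, 0, 2, -22, -11]
  [-22, -19, -9, 0, -11, -3]
  [2, -3, -2, 1, 0, 3]
  [-6, -6, -4, -2, -5, 0]
D(4):
  [0, -5, -4, -1, -12, 1]
  [-5, 0, 1, 3, -8, 0]
  [-13, -10, 0, 2, -9, -1]
  [-22, -19, -9, 0, -11, -3]
  [2, -3, -2, 1, 0, 3]
  [-6, -6, -4, -2, -5, 0]
D(5):
  [0, -5, -4, -1, -12, 1]
  [-5, 0, 1, 3, -8, 0]
  [-7, -10, 0, 2, -9, -1]
  [-9, -14, -9, 0, -11, -3]
  [2, -3, -2, 1, 0, 3]
  [-3, -6, -4, -2, -5, 0]
D(6):
  [0, -5, -3, -1, -4, 1]
  [-3, 0, 1, 3, -5, 0]
  [-4, -7, 0, 2, -6, -1]
  [-6, -9, -7, 0, -8, -3]
  [2, -3, -1, 1, 0, 3]
  [-3, -6, -4, -2, -5, 0]
Answer: G* = [[0, -5, -3, -1, -4, 1], [-3, 0, 1, 3, -5, 0], [-4, -7, 0, 2, -6, -1], [-6, -9, -7, 0, -8, -3], [2, -3, -1, 1, 0, 3], [-3, -6, -4, -2, -5, 0]]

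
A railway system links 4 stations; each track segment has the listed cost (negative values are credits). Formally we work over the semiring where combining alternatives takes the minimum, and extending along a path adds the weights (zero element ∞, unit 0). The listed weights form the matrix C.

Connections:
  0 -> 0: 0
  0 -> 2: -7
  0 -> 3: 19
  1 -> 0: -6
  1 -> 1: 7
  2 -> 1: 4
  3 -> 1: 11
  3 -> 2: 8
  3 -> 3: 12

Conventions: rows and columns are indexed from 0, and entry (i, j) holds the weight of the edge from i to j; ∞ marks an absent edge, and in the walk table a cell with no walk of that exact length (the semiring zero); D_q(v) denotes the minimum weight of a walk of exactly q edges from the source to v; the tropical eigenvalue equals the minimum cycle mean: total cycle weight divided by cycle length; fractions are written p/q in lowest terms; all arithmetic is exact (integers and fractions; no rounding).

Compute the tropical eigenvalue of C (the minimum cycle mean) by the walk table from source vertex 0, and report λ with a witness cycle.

q=0: [0, ∞, ∞, ∞]
q=1: [0, ∞, -7, 19]
q=2: [0, -3, -7, 19]
q=3: [-9, -3, -7, 19]
q=4: [-9, -3, -16, 10]
Optimal cycle mean attained by: cycle 0->2->1->0, total (-7) + 4 + (-6), length 3.
Answer: λ = -3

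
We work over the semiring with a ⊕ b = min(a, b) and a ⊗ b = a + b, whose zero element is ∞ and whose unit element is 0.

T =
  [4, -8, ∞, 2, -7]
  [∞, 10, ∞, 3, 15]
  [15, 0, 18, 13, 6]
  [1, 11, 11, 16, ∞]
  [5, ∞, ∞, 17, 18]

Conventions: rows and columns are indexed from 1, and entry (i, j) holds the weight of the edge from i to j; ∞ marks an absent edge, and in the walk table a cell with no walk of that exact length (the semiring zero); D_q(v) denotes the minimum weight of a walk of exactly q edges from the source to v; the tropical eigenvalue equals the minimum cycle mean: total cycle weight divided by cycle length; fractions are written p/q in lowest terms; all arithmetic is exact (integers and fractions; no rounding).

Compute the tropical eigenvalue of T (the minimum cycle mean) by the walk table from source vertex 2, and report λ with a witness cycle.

q=0: [∞, 0, ∞, ∞, ∞]
q=1: [∞, 10, ∞, 3, 15]
q=2: [4, 14, 14, 13, 25]
q=3: [8, -4, 24, 6, -3]
q=4: [2, 0, 17, -1, 1]
q=5: [0, -6, 10, 3, -5]
Optimal cycle mean attained by: cycle 1->2->4->1, total (-8) + 3 + 1, length 3.
Answer: λ = -4/3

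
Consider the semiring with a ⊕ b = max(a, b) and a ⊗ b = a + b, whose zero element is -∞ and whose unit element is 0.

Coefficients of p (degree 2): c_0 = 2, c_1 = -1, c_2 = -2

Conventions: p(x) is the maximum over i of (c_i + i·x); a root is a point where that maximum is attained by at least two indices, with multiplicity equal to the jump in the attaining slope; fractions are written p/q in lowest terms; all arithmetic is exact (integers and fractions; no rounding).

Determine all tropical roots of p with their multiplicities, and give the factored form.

hull edge (i=0, c=2) to (i=2, c=-2): slope -2, span 2
Factored form: p(x) = -2 ⊗ (x ⊕ 2) ⊗ (x ⊕ 2)
Answer: roots = 2 (mult 2)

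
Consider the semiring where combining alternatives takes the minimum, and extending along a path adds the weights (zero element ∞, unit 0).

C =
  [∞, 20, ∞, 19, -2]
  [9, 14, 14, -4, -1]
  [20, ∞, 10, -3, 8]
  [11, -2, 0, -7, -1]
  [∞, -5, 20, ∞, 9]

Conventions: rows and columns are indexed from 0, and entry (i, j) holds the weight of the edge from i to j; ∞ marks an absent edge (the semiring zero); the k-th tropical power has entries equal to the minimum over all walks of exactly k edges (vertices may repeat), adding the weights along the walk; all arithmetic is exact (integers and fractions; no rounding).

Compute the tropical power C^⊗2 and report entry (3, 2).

C^⊗2:
  [29, -7, 18, 12, 7]
  [7, -6, -4, -11, -5]
  [8, -5, -3, -10, -4]
  [4, -9, -7, -14, -8]
  [4, 4, 9, -9, -6]
Key observation: the optimum is the walk 3->3->2, with weight (-7) + 0 = -7.
Optimal value attained by: walk 3->3->2.
Answer: (C^⊗2)[3][2] = -7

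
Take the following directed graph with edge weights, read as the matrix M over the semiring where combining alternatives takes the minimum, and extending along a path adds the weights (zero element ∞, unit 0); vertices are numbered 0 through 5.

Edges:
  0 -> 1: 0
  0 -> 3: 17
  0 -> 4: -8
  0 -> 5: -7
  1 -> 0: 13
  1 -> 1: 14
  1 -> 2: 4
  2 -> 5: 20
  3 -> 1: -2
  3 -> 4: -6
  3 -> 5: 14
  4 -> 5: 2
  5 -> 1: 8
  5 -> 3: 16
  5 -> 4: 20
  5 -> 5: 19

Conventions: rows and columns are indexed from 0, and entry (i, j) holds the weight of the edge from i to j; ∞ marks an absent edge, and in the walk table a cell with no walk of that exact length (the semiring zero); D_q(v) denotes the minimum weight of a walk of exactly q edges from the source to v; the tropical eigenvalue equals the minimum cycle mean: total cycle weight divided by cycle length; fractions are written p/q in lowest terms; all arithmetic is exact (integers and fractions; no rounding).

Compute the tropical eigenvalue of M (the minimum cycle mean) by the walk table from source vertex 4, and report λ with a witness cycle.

q=0: [∞, ∞, ∞, ∞, 0, ∞]
q=1: [∞, ∞, ∞, ∞, ∞, 2]
q=2: [∞, 10, ∞, 18, 22, 21]
q=3: [23, 16, 14, 37, 12, 24]
q=4: [29, 23, 20, 40, 15, 14]
q=5: [36, 22, 27, 30, 21, 17]
q=6: [35, 25, 26, 33, 24, 23]
Optimal cycle mean attained by: cycle 0->4->5->1->0, total (-8) + 2 + 8 + 13, length 4.
Answer: λ = 15/4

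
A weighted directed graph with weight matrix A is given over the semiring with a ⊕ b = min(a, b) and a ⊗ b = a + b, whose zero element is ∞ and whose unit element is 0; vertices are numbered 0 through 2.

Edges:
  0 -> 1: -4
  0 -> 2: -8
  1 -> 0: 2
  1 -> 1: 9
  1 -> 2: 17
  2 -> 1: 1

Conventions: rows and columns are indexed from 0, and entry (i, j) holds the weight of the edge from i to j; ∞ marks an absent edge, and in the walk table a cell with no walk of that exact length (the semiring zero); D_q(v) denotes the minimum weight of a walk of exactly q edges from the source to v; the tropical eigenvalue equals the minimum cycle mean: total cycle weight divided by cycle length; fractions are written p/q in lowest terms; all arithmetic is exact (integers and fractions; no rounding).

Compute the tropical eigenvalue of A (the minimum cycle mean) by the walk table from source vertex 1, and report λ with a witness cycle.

q=0: [∞, 0, ∞]
q=1: [2, 9, 17]
q=2: [11, -2, -6]
q=3: [0, -5, 3]
Optimal cycle mean attained by: cycle 0->2->1->0, total (-8) + 1 + 2, length 3.
Answer: λ = -5/3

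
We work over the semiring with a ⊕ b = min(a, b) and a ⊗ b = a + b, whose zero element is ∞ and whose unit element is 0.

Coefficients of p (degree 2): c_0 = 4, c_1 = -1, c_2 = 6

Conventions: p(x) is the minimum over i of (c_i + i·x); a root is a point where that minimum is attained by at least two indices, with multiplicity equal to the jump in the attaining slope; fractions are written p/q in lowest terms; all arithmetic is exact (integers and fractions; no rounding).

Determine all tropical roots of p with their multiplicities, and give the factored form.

hull edge (i=0, c=4) to (i=1, c=-1): slope -5, span 1
hull edge (i=1, c=-1) to (i=2, c=6): slope 7, span 1
Factored form: p(x) = 6 ⊗ (x ⊕ (-7)) ⊗ (x ⊕ 5)
Answer: roots = -7 (mult 1), 5 (mult 1)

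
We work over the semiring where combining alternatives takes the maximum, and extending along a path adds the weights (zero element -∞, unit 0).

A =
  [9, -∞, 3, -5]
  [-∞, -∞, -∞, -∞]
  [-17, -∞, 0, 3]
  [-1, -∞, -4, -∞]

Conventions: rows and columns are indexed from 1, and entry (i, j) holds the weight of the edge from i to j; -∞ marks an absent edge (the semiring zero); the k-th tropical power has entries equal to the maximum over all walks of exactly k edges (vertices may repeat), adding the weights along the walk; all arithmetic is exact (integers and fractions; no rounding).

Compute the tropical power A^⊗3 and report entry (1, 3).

A^⊗2:
  [18, -∞, 12, 6]
  [-∞, -∞, -∞, -∞]
  [2, -∞, 0, 3]
  [8, -∞, 2, -1]
A^⊗3:
  [27, -∞, 21, 15]
  [-∞, -∞, -∞, -∞]
  [11, -∞, 5, 3]
  [17, -∞, 11, 5]
Key observation: the optimum is the walk 1->1->1->3, with weight 9 + 9 + 3 = 21.
Optimal value attained by: walk 1->1->1->3.
Answer: (A^⊗3)[1][3] = 21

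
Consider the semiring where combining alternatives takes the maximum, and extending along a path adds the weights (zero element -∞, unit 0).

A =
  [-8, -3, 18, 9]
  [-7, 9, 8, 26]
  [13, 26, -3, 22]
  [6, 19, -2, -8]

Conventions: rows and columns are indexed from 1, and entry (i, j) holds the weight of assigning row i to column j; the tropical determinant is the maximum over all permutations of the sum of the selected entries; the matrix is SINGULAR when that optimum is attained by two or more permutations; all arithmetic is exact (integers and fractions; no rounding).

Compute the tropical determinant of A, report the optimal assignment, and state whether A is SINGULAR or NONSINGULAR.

σ = (1, 2, 3, 4): (-8) + 9 + (-3) + (-8) = -10
σ = (1, 2, 4, 3): (-8) + 9 + 22 + (-2) = 21
σ = (1, 3, 2, 4): (-8) + 8 + 26 + (-8) = 18
σ = (1, 3, 4, 2): (-8) + 8 + 22 + 19 = 41
σ = (1, 4, 2, 3): (-8) + 26 + 26 + (-2) = 42
σ = (1, 4, 3, 2): (-8) + 26 + (-3) + 19 = 34
σ = (2, 1, 3, 4): (-3) + (-7) + (-3) + (-8) = -21
σ = (2, 1, 4, 3): (-3) + (-7) + 22 + (-2) = 10
σ = (2, 3, 1, 4): (-3) + 8 + 13 + (-8) = 10
σ = (2, 3, 4, 1): (-3) + 8 + 22 + 6 = 33
σ = (2, 4, 1, 3): (-3) + 26 + 13 + (-2) = 34
σ = (2, 4, 3, 1): (-3) + 26 + (-3) + 6 = 26
σ = (3, 1, 2, 4): 18 + (-7) + 26 + (-8) = 29
σ = (3, 1, 4, 2): 18 + (-7) + 22 + 19 = 52
σ = (3, 2, 1, 4): 18 + 9 + 13 + (-8) = 32
σ = (3, 2, 4, 1): 18 + 9 + 22 + 6 = 55
σ = (3, 4, 1, 2): 18 + 26 + 13 + 19 = 76
σ = (3, 4, 2, 1): 18 + 26 + 26 + 6 = 76
σ = (4, 1, 2, 3): 9 + (-7) + 26 + (-2) = 26
σ = (4, 1, 3, 2): 9 + (-7) + (-3) + 19 = 18
σ = (4, 2, 1, 3): 9 + 9 + 13 + (-2) = 29
σ = (4, 2, 3, 1): 9 + 9 + (-3) + 6 = 21
σ = (4, 3, 1, 2): 9 + 8 + 13 + 19 = 49
σ = (4, 3, 2, 1): 9 + 8 + 26 + 6 = 49
Optimal value attained by: σ = (3, 4, 1, 2).
Answer: det⊕(A) = 76; verdict: SINGULAR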